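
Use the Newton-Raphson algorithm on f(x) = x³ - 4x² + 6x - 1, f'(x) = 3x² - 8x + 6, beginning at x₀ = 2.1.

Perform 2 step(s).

f(x) = x³ - 4x² + 6x - 1
f'(x) = 3x² - 8x + 6
x₀ = 2.1

Newton-Raphson formula: x_{n+1} = x_n - f(x_n)/f'(x_n)

Iteration 1:
  f(2.100000) = 3.221000
  f'(2.100000) = 2.430000
  x_1 = 2.100000 - 3.221000/2.430000 = 0.774486
Iteration 2:
  f(0.774486) = 1.712160
  f'(0.774486) = 1.603599
  x_2 = 0.774486 - 1.712160/1.603599 = -0.293213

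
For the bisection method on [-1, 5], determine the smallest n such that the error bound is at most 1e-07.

We need (b-a)/2^n ≤ 1e-07
(5 - (-1))/2^n ≤ 1e-07
6/2^n ≤ 1e-07
2^n ≥ 60000000
n ≥ log₂(60000000) = 25.84
n ≥ 26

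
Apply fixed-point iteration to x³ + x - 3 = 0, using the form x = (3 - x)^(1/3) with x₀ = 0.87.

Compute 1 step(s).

Equation: x³ + x - 3 = 0
Fixed-point form: x = (3 - x)^(1/3)
x₀ = 0.87

x_1 = g(0.870000) = 1.286648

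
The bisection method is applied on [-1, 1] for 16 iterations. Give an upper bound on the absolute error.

Bisection error bound: |error| ≤ (b-a)/2^n
|error| ≤ (1 - (-1))/2^16 = 2/2^16
|error| ≤ 0.0000305176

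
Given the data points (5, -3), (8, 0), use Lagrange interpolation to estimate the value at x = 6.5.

Lagrange interpolation formula:
P(x) = Σ yᵢ × Lᵢ(x)
where Lᵢ(x) = Π_{j≠i} (x - xⱼ)/(xᵢ - xⱼ)

L_0(6.5) = (6.5 - 8)/(5 - 8) = 0.500000
L_1(6.5) = (6.5 - 5)/(8 - 5) = 0.500000

P(6.5) = (-3)×L_0(6.5) + 0×L_1(6.5)
P(6.5) = -1.500000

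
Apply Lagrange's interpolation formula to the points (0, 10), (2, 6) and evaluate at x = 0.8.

Lagrange interpolation formula:
P(x) = Σ yᵢ × Lᵢ(x)
where Lᵢ(x) = Π_{j≠i} (x - xⱼ)/(xᵢ - xⱼ)

L_0(0.8) = (0.8 - 2)/(0 - 2) = 0.600000
L_1(0.8) = (0.8 - 0)/(2 - 0) = 0.400000

P(0.8) = 10×L_0(0.8) + 6×L_1(0.8)
P(0.8) = 8.400000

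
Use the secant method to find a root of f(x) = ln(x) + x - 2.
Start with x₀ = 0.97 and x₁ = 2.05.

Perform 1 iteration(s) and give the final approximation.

f(x) = ln(x) + x - 2
x₀ = 0.97, x₁ = 2.05

Secant formula: x_{n+1} = x_n - f(x_n)(x_n - x_{n-1})/(f(x_n) - f(x_{n-1}))

Iteration 1:
  f(0.970000) = -1.060459
  f(2.050000) = 0.767840
  x_2 = 2.050000 - 0.767840×(2.050000 - 0.970000)/(0.767840 - (-1.060459))
       = 1.596427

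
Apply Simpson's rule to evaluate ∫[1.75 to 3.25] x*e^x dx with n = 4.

f(x) = x*e^x
a = 1.75, b = 3.25, n = 4
h = (b - a)/n = 0.375000

Simpson's rule: (h/3)[f(x₀) + 4f(x₁) + 2f(x₂) + ... + f(xₙ)]

x_0 = 1.7500, f(x_0) = 10.070555, coefficient = 1
x_1 = 2.1250, f(x_1) = 17.792407, coefficient = 4
x_2 = 2.5000, f(x_2) = 30.456235, coefficient = 2
x_3 = 2.8750, f(x_3) = 50.960594, coefficient = 4
x_4 = 3.2500, f(x_4) = 83.818605, coefficient = 1

I ≈ (0.375000/3) × 429.813635 = 53.726704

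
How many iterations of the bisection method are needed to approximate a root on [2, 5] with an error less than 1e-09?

We need (b-a)/2^n ≤ 1e-09
(5 - 2)/2^n ≤ 1e-09
3/2^n ≤ 1e-09
2^n ≥ 3000000000
n ≥ log₂(3000000000) = 31.48
n ≥ 32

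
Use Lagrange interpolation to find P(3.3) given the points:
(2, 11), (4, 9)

Lagrange interpolation formula:
P(x) = Σ yᵢ × Lᵢ(x)
where Lᵢ(x) = Π_{j≠i} (x - xⱼ)/(xᵢ - xⱼ)

L_0(3.3) = (3.3 - 4)/(2 - 4) = 0.350000
L_1(3.3) = (3.3 - 2)/(4 - 2) = 0.650000

P(3.3) = 11×L_0(3.3) + 9×L_1(3.3)
P(3.3) = 9.700000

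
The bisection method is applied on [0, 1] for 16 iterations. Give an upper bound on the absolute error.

Bisection error bound: |error| ≤ (b-a)/2^n
|error| ≤ (1 - 0)/2^16 = 1/2^16
|error| ≤ 0.0000152588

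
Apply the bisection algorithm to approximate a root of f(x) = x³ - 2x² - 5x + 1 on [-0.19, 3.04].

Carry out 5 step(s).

f(x) = x³ - 2x² - 5x + 1
Initial interval: [-0.19, 3.04]

Iteration 1:
  c_1 = (-0.190000 + 3.040000)/2 = 1.425000
  f(c_1) = f(1.425000) = -7.292609
  f(a) × f(c) < 0, new interval: [-0.190000, 1.425000]
Iteration 2:
  c_2 = (-0.190000 + 1.425000)/2 = 0.617500
  f(c_2) = f(0.617500) = -2.614656
  f(a) × f(c) < 0, new interval: [-0.190000, 0.617500]
Iteration 3:
  c_3 = (-0.190000 + 0.617500)/2 = 0.213750
  f(c_3) = f(0.213750) = -0.150362
  f(a) × f(c) < 0, new interval: [-0.190000, 0.213750]
Iteration 4:
  c_4 = (-0.190000 + 0.213750)/2 = 0.011875
  f(c_4) = f(0.011875) = 0.940345
  f(a) × f(c) ≥ 0, new interval: [0.011875, 0.213750]
Iteration 5:
  c_5 = (0.011875 + 0.213750)/2 = 0.112813
  f(c_5) = f(0.112813) = 0.411920
  f(a) × f(c) ≥ 0, new interval: [0.112813, 0.213750]

After 5 iteration(s), the approximation is c_5 = 0.112813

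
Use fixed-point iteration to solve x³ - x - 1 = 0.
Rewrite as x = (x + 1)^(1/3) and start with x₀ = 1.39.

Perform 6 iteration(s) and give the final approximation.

Equation: x³ - x - 1 = 0
Fixed-point form: x = (x + 1)^(1/3)
x₀ = 1.39

x_1 = g(1.390000) = 1.337004
x_2 = g(1.337004) = 1.327048
x_3 = g(1.327048) = 1.325160
x_4 = g(1.325160) = 1.324802
x_5 = g(1.324802) = 1.324734
x_6 = g(1.324734) = 1.324721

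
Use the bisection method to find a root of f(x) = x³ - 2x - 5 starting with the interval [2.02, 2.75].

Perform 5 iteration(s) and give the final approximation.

f(x) = x³ - 2x - 5
Initial interval: [2.02, 2.75]

Iteration 1:
  c_1 = (2.020000 + 2.750000)/2 = 2.385000
  f(c_1) = f(2.385000) = 3.796417
  f(a) × f(c) < 0, new interval: [2.020000, 2.385000]
Iteration 2:
  c_2 = (2.020000 + 2.385000)/2 = 2.202500
  f(c_2) = f(2.202500) = 1.279341
  f(a) × f(c) < 0, new interval: [2.020000, 2.202500]
Iteration 3:
  c_3 = (2.020000 + 2.202500)/2 = 2.111250
  f(c_3) = f(2.111250) = 0.188136
  f(a) × f(c) < 0, new interval: [2.020000, 2.111250]
Iteration 4:
  c_4 = (2.020000 + 2.111250)/2 = 2.065625
  f(c_4) = f(2.065625) = -0.317628
  f(a) × f(c) ≥ 0, new interval: [2.065625, 2.111250]
Iteration 5:
  c_5 = (2.065625 + 2.111250)/2 = 2.088437
  f(c_5) = f(2.088437) = -0.068006
  f(a) × f(c) ≥ 0, new interval: [2.088437, 2.111250]

After 5 iteration(s), the approximation is c_5 = 2.088437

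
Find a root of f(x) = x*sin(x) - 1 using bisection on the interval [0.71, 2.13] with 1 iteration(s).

f(x) = x*sin(x) - 1
Initial interval: [0.71, 2.13]

Iteration 1:
  c_1 = (0.710000 + 2.130000)/2 = 1.420000
  f(c_1) = f(1.420000) = 0.403886
  f(a) × f(c) < 0, new interval: [0.710000, 1.420000]

After 1 iteration(s), the approximation is c_1 = 1.420000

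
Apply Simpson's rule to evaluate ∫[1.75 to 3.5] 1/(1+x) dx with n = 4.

f(x) = 1/(1+x)
a = 1.75, b = 3.5, n = 4
h = (b - a)/n = 0.437500

Simpson's rule: (h/3)[f(x₀) + 4f(x₁) + 2f(x₂) + ... + f(xₙ)]

x_0 = 1.7500, f(x_0) = 0.363636, coefficient = 1
x_1 = 2.1875, f(x_1) = 0.313725, coefficient = 4
x_2 = 2.6250, f(x_2) = 0.275862, coefficient = 2
x_3 = 3.0625, f(x_3) = 0.246154, coefficient = 4
x_4 = 3.5000, f(x_4) = 0.222222, coefficient = 1

I ≈ (0.437500/3) × 3.377100 = 0.492494
Exact value: 0.492476
Error: 0.000017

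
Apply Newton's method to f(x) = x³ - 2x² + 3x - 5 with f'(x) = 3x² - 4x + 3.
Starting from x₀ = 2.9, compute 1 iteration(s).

f(x) = x³ - 2x² + 3x - 5
f'(x) = 3x² - 4x + 3
x₀ = 2.9

Newton-Raphson formula: x_{n+1} = x_n - f(x_n)/f'(x_n)

Iteration 1:
  f(2.900000) = 11.269000
  f'(2.900000) = 16.630000
  x_1 = 2.900000 - 11.269000/16.630000 = 2.222369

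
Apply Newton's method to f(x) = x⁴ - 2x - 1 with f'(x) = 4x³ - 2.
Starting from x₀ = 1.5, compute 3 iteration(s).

f(x) = x⁴ - 2x - 1
f'(x) = 4x³ - 2
x₀ = 1.5

Newton-Raphson formula: x_{n+1} = x_n - f(x_n)/f'(x_n)

Iteration 1:
  f(1.500000) = 1.062500
  f'(1.500000) = 11.500000
  x_1 = 1.500000 - 1.062500/11.500000 = 1.407609
Iteration 2:
  f(1.407609) = 0.110579
  f'(1.407609) = 9.155931
  x_2 = 1.407609 - 0.110579/9.155931 = 1.395531
Iteration 3:
  f(1.395531) = 0.001724
  f'(1.395531) = 8.871234
  x_3 = 1.395531 - 0.001724/8.871234 = 1.395337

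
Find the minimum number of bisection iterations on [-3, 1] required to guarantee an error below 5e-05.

We need (b-a)/2^n ≤ 5e-05
(1 - (-3))/2^n ≤ 5e-05
4/2^n ≤ 5e-05
2^n ≥ 80000
n ≥ log₂(80000) = 16.29
n ≥ 17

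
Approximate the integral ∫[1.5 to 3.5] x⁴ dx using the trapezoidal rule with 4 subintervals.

f(x) = x⁴
a = 1.5, b = 3.5, n = 4
h = (b - a)/n = 0.500000

Trapezoidal rule: (h/2)[f(x₀) + 2f(x₁) + 2f(x₂) + ... + f(xₙ)]

x_0 = 1.5000, f(x_0) = 5.062500, coefficient = 1
x_1 = 2.0000, f(x_1) = 16.000000, coefficient = 2
x_2 = 2.5000, f(x_2) = 39.062500, coefficient = 2
x_3 = 3.0000, f(x_3) = 81.000000, coefficient = 2
x_4 = 3.5000, f(x_4) = 150.062500, coefficient = 1

I ≈ (0.500000/2) × 427.250000 = 106.812500
Exact value: 103.525000
Error: 3.287500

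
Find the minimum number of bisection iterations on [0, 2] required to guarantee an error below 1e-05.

We need (b-a)/2^n ≤ 1e-05
(2 - 0)/2^n ≤ 1e-05
2/2^n ≤ 1e-05
2^n ≥ 200000
n ≥ log₂(200000) = 17.61
n ≥ 18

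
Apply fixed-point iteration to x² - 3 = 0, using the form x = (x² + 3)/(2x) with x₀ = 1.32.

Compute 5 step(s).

Equation: x² - 3 = 0
Fixed-point form: x = (x² + 3)/(2x)
x₀ = 1.32

x_1 = g(1.320000) = 1.796364
x_2 = g(1.796364) = 1.733202
x_3 = g(1.733202) = 1.732051
x_4 = g(1.732051) = 1.732051
x_5 = g(1.732051) = 1.732051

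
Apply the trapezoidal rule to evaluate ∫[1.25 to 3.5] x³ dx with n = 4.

f(x) = x³
a = 1.25, b = 3.5, n = 4
h = (b - a)/n = 0.562500

Trapezoidal rule: (h/2)[f(x₀) + 2f(x₁) + 2f(x₂) + ... + f(xₙ)]

x_0 = 1.2500, f(x_0) = 1.953125, coefficient = 1
x_1 = 1.8125, f(x_1) = 5.954346, coefficient = 2
x_2 = 2.3750, f(x_2) = 13.396484, coefficient = 2
x_3 = 2.9375, f(x_3) = 25.347412, coefficient = 2
x_4 = 3.5000, f(x_4) = 42.875000, coefficient = 1

I ≈ (0.562500/2) × 134.224609 = 37.750671
Exact value: 36.905273
Error: 0.845398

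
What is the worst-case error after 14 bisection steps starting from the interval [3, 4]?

Bisection error bound: |error| ≤ (b-a)/2^n
|error| ≤ (4 - 3)/2^14 = 1/2^14
|error| ≤ 0.0000610352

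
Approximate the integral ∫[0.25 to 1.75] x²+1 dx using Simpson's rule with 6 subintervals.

f(x) = x²+1
a = 0.25, b = 1.75, n = 6
h = (b - a)/n = 0.250000

Simpson's rule: (h/3)[f(x₀) + 4f(x₁) + 2f(x₂) + ... + f(xₙ)]

x_0 = 0.2500, f(x_0) = 1.062500, coefficient = 1
x_1 = 0.5000, f(x_1) = 1.250000, coefficient = 4
x_2 = 0.7500, f(x_2) = 1.562500, coefficient = 2
x_3 = 1.0000, f(x_3) = 2.000000, coefficient = 4
x_4 = 1.2500, f(x_4) = 2.562500, coefficient = 2
x_5 = 1.5000, f(x_5) = 3.250000, coefficient = 4
x_6 = 1.7500, f(x_6) = 4.062500, coefficient = 1

I ≈ (0.250000/3) × 39.375000 = 3.281250
Exact value: 3.281250
Error: 0.000000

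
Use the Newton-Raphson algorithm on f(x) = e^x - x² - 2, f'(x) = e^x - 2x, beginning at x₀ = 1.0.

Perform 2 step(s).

f(x) = e^x - x² - 2
f'(x) = e^x - 2x
x₀ = 1.0

Newton-Raphson formula: x_{n+1} = x_n - f(x_n)/f'(x_n)

Iteration 1:
  f(1.000000) = -0.281718
  f'(1.000000) = 0.718282
  x_1 = 1.000000 - (-0.281718)/0.718282 = 1.392211
Iteration 2:
  f(1.392211) = 0.085485
  f'(1.392211) = 1.239315
  x_2 = 1.392211 - 0.085485/1.239315 = 1.323233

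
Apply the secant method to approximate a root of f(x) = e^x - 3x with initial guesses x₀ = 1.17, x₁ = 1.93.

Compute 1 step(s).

f(x) = e^x - 3x
x₀ = 1.17, x₁ = 1.93

Secant formula: x_{n+1} = x_n - f(x_n)(x_n - x_{n-1})/(f(x_n) - f(x_{n-1}))

Iteration 1:
  f(1.170000) = -0.288007
  f(1.930000) = 1.099510
  x_2 = 1.930000 - 1.099510×(1.930000 - 1.170000)/(1.099510 - (-0.288007))
       = 1.327753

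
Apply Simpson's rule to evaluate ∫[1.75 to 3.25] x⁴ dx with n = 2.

f(x) = x⁴
a = 1.75, b = 3.25, n = 2
h = (b - a)/n = 0.750000

Simpson's rule: (h/3)[f(x₀) + 4f(x₁) + 2f(x₂) + ... + f(xₙ)]

x_0 = 1.7500, f(x_0) = 9.378906, coefficient = 1
x_1 = 2.5000, f(x_1) = 39.062500, coefficient = 4
x_2 = 3.2500, f(x_2) = 111.566406, coefficient = 1

I ≈ (0.750000/3) × 277.195312 = 69.298828
Exact value: 69.235547
Error: 0.063281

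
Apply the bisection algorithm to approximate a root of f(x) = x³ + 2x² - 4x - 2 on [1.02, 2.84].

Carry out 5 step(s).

f(x) = x³ + 2x² - 4x - 2
Initial interval: [1.02, 2.84]

Iteration 1:
  c_1 = (1.020000 + 2.840000)/2 = 1.930000
  f(c_1) = f(1.930000) = 4.918857
  f(a) × f(c) < 0, new interval: [1.020000, 1.930000]
Iteration 2:
  c_2 = (1.020000 + 1.930000)/2 = 1.475000
  f(c_2) = f(1.475000) = -0.339703
  f(a) × f(c) ≥ 0, new interval: [1.475000, 1.930000]
Iteration 3:
  c_3 = (1.475000 + 1.930000)/2 = 1.702500
  f(c_3) = f(1.702500) = 1.921719
  f(a) × f(c) < 0, new interval: [1.475000, 1.702500]
Iteration 4:
  c_4 = (1.475000 + 1.702500)/2 = 1.588750
  f(c_4) = f(1.588750) = 0.703459
  f(a) × f(c) < 0, new interval: [1.475000, 1.588750]
Iteration 5:
  c_5 = (1.475000 + 1.588750)/2 = 1.531875
  f(c_5) = f(1.531875) = 0.160543
  f(a) × f(c) < 0, new interval: [1.475000, 1.531875]

After 5 iteration(s), the approximation is c_5 = 1.531875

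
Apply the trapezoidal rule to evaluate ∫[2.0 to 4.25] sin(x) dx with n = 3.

f(x) = sin(x)
a = 2.0, b = 4.25, n = 3
h = (b - a)/n = 0.750000

Trapezoidal rule: (h/2)[f(x₀) + 2f(x₁) + 2f(x₂) + ... + f(xₙ)]

x_0 = 2.0000, f(x_0) = 0.909297, coefficient = 1
x_1 = 2.7500, f(x_1) = 0.381661, coefficient = 2
x_2 = 3.5000, f(x_2) = -0.350783, coefficient = 2
x_3 = 4.2500, f(x_3) = -0.894989, coefficient = 1

I ≈ (0.750000/2) × 0.076064 = 0.028524
Exact value: 0.029941
Error: 0.001417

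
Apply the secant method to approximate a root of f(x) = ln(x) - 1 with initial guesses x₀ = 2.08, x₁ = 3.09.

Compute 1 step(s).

f(x) = ln(x) - 1
x₀ = 2.08, x₁ = 3.09

Secant formula: x_{n+1} = x_n - f(x_n)(x_n - x_{n-1})/(f(x_n) - f(x_{n-1}))

Iteration 1:
  f(2.080000) = -0.267632
  f(3.090000) = 0.128171
  x_2 = 3.090000 - 0.128171×(3.090000 - 2.080000)/(0.128171 - (-0.267632))
       = 2.762936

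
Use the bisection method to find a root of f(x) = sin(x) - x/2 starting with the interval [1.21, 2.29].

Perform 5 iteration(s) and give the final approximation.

f(x) = sin(x) - x/2
Initial interval: [1.21, 2.29]

Iteration 1:
  c_1 = (1.210000 + 2.290000)/2 = 1.750000
  f(c_1) = f(1.750000) = 0.108986
  f(a) × f(c) ≥ 0, new interval: [1.750000, 2.290000]
Iteration 2:
  c_2 = (1.750000 + 2.290000)/2 = 2.020000
  f(c_2) = f(2.020000) = -0.109207
  f(a) × f(c) < 0, new interval: [1.750000, 2.020000]
Iteration 3:
  c_3 = (1.750000 + 2.020000)/2 = 1.885000
  f(c_3) = f(1.885000) = 0.008543
  f(a) × f(c) ≥ 0, new interval: [1.885000, 2.020000]
Iteration 4:
  c_4 = (1.885000 + 2.020000)/2 = 1.952500
  f(c_4) = f(1.952500) = -0.048219
  f(a) × f(c) < 0, new interval: [1.885000, 1.952500]
Iteration 5:
  c_5 = (1.885000 + 1.952500)/2 = 1.918750
  f(c_5) = f(1.918750) = -0.019303
  f(a) × f(c) < 0, new interval: [1.885000, 1.918750]

After 5 iteration(s), the approximation is c_5 = 1.918750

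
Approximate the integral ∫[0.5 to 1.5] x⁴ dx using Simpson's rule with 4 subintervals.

f(x) = x⁴
a = 0.5, b = 1.5, n = 4
h = (b - a)/n = 0.250000

Simpson's rule: (h/3)[f(x₀) + 4f(x₁) + 2f(x₂) + ... + f(xₙ)]

x_0 = 0.5000, f(x_0) = 0.062500, coefficient = 1
x_1 = 0.7500, f(x_1) = 0.316406, coefficient = 4
x_2 = 1.0000, f(x_2) = 1.000000, coefficient = 2
x_3 = 1.2500, f(x_3) = 2.441406, coefficient = 4
x_4 = 1.5000, f(x_4) = 5.062500, coefficient = 1

I ≈ (0.250000/3) × 18.156250 = 1.513021
Exact value: 1.512500
Error: 0.000521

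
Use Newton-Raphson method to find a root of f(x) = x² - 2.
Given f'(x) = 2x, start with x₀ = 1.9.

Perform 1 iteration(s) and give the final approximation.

f(x) = x² - 2
f'(x) = 2x
x₀ = 1.9

Newton-Raphson formula: x_{n+1} = x_n - f(x_n)/f'(x_n)

Iteration 1:
  f(1.900000) = 1.610000
  f'(1.900000) = 3.800000
  x_1 = 1.900000 - 1.610000/3.800000 = 1.476316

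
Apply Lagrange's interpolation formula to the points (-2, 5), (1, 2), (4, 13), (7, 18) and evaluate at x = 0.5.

Lagrange interpolation formula:
P(x) = Σ yᵢ × Lᵢ(x)
where Lᵢ(x) = Π_{j≠i} (x - xⱼ)/(xᵢ - xⱼ)

L_0(0.5) = (0.5 - 1)/(-2 - 1) × (0.5 - 4)/(-2 - 4) × (0.5 - 7)/(-2 - 7) = 0.070216
L_1(0.5) = (0.5 - (-2))/(1 - (-2)) × (0.5 - 4)/(1 - 4) × (0.5 - 7)/(1 - 7) = 1.053241
L_2(0.5) = (0.5 - (-2))/(4 - (-2)) × (0.5 - 1)/(4 - 1) × (0.5 - 7)/(4 - 7) = -0.150463
L_3(0.5) = (0.5 - (-2))/(7 - (-2)) × (0.5 - 1)/(7 - 1) × (0.5 - 4)/(7 - 4) = 0.027006

P(0.5) = 5×L_0(0.5) + 2×L_1(0.5) + 13×L_2(0.5) + 18×L_3(0.5)
P(0.5) = 0.987654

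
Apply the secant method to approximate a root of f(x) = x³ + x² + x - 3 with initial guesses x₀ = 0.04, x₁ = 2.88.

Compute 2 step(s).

f(x) = x³ + x² + x - 3
x₀ = 0.04, x₁ = 2.88

Secant formula: x_{n+1} = x_n - f(x_n)(x_n - x_{n-1})/(f(x_n) - f(x_{n-1}))

Iteration 1:
  f(0.040000) = -2.958336
  f(2.880000) = 32.062272
  x_2 = 2.880000 - 32.062272×(2.880000 - 0.040000)/(32.062272 - (-2.958336))
       = 0.279907
Iteration 2:
  f(2.880000) = 32.062272
  f(0.279907) = -2.619816
  x_3 = 0.279907 - (-2.619816)×(0.279907 - 2.880000)/(-2.619816 - 32.062272)
       = 0.476312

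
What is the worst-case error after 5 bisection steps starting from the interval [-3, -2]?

Bisection error bound: |error| ≤ (b-a)/2^n
|error| ≤ (-2 - (-3))/2^5 = 1/2^5
|error| ≤ 0.0312500000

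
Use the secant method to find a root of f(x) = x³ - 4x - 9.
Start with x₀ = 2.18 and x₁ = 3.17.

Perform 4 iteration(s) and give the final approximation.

f(x) = x³ - 4x - 9
x₀ = 2.18, x₁ = 3.17

Secant formula: x_{n+1} = x_n - f(x_n)(x_n - x_{n-1})/(f(x_n) - f(x_{n-1}))

Iteration 1:
  f(2.180000) = -7.359768
  f(3.170000) = 10.175013
  x_2 = 3.170000 - 10.175013×(3.170000 - 2.180000)/(10.175013 - (-7.359768))
       = 2.595527
Iteration 2:
  f(3.170000) = 10.175013
  f(2.595527) = -1.896669
  x_3 = 2.595527 - (-1.896669)×(2.595527 - 3.170000)/(-1.896669 - 10.175013)
       = 2.685786
Iteration 3:
  f(2.595527) = -1.896669
  f(2.685786) = -0.369364
  x_4 = 2.685786 - (-0.369364)×(2.685786 - 2.595527)/(-0.369364 - (-1.896669))
       = 2.707615
Iteration 4:
  f(2.685786) = -0.369364
  f(2.707615) = 0.019547
  x_5 = 2.707615 - 0.019547×(2.707615 - 2.685786)/(0.019547 - (-0.369364))
       = 2.706518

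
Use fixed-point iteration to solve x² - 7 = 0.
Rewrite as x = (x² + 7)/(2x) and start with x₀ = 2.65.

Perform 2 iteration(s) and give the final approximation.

Equation: x² - 7 = 0
Fixed-point form: x = (x² + 7)/(2x)
x₀ = 2.65

x_1 = g(2.650000) = 2.645755
x_2 = g(2.645755) = 2.645751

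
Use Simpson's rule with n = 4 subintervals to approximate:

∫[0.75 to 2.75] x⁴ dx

f(x) = x⁴
a = 0.75, b = 2.75, n = 4
h = (b - a)/n = 0.500000

Simpson's rule: (h/3)[f(x₀) + 4f(x₁) + 2f(x₂) + ... + f(xₙ)]

x_0 = 0.7500, f(x_0) = 0.316406, coefficient = 1
x_1 = 1.2500, f(x_1) = 2.441406, coefficient = 4
x_2 = 1.7500, f(x_2) = 9.378906, coefficient = 2
x_3 = 2.2500, f(x_3) = 25.628906, coefficient = 4
x_4 = 2.7500, f(x_4) = 57.191406, coefficient = 1

I ≈ (0.500000/3) × 188.546875 = 31.424479
Exact value: 31.407813
Error: 0.016667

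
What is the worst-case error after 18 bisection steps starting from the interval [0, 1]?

Bisection error bound: |error| ≤ (b-a)/2^n
|error| ≤ (1 - 0)/2^18 = 1/2^18
|error| ≤ 0.0000038147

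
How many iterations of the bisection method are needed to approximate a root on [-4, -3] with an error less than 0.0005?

We need (b-a)/2^n ≤ 0.0005
(-3 - (-4))/2^n ≤ 0.0005
1/2^n ≤ 0.0005
2^n ≥ 2000
n ≥ log₂(2000) = 10.97
n ≥ 11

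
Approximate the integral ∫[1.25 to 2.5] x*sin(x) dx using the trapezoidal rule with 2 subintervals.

f(x) = x*sin(x)
a = 1.25, b = 2.5, n = 2
h = (b - a)/n = 0.625000

Trapezoidal rule: (h/2)[f(x₀) + 2f(x₁) + 2f(x₂) + ... + f(xₙ)]

x_0 = 1.2500, f(x_0) = 1.186231, coefficient = 1
x_1 = 1.8750, f(x_1) = 1.788911, coefficient = 2
x_2 = 2.5000, f(x_2) = 1.496180, coefficient = 1

I ≈ (0.625000/2) × 6.260233 = 1.956323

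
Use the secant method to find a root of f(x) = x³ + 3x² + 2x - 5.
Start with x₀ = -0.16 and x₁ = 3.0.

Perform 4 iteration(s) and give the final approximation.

f(x) = x³ + 3x² + 2x - 5
x₀ = -0.16, x₁ = 3.0

Secant formula: x_{n+1} = x_n - f(x_n)(x_n - x_{n-1})/(f(x_n) - f(x_{n-1}))

Iteration 1:
  f(-0.160000) = -5.247296
  f(3.000000) = 55.000000
  x_2 = 3.000000 - 55.000000×(3.000000 - (-0.160000))/(55.000000 - (-5.247296))
       = 0.115223
Iteration 2:
  f(3.000000) = 55.000000
  f(0.115223) = -4.728195
  x_3 = 0.115223 - (-4.728195)×(0.115223 - 3.000000)/(-4.728195 - 55.000000)
       = 0.343588
Iteration 3:
  f(0.115223) = -4.728195
  f(0.343588) = -3.918107
  x_4 = 0.343588 - (-3.918107)×(0.343588 - 0.115223)/(-3.918107 - (-4.728195))
       = 1.448104
Iteration 4:
  f(0.343588) = -3.918107
  f(1.448104) = 7.223904
  x_5 = 1.448104 - 7.223904×(1.448104 - 0.343588)/(7.223904 - (-3.918107))
       = 0.731993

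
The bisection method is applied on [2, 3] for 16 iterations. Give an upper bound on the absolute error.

Bisection error bound: |error| ≤ (b-a)/2^n
|error| ≤ (3 - 2)/2^16 = 1/2^16
|error| ≤ 0.0000152588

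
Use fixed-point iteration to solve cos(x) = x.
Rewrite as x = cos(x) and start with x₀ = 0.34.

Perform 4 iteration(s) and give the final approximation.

Equation: cos(x) = x
Fixed-point form: x = cos(x)
x₀ = 0.34

x_1 = g(0.340000) = 0.942755
x_2 = g(0.942755) = 0.587561
x_3 = g(0.587561) = 0.832295
x_4 = g(0.832295) = 0.673180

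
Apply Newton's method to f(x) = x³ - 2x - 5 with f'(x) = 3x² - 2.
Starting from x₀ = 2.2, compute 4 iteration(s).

f(x) = x³ - 2x - 5
f'(x) = 3x² - 2
x₀ = 2.2

Newton-Raphson formula: x_{n+1} = x_n - f(x_n)/f'(x_n)

Iteration 1:
  f(2.200000) = 1.248000
  f'(2.200000) = 12.520000
  x_1 = 2.200000 - 1.248000/12.520000 = 2.100319
Iteration 2:
  f(2.100319) = 0.064589
  f'(2.100319) = 11.234026
  x_2 = 2.100319 - 0.064589/11.234026 = 2.094570
Iteration 3:
  f(2.094570) = 0.000208
  f'(2.094570) = 11.161672
  x_3 = 2.094570 - 0.000208/11.161672 = 2.094551
Iteration 4:
  f(2.094551) = 0.000000
  f'(2.094551) = 11.161438
  x_4 = 2.094551 - 0.000000/11.161438 = 2.094551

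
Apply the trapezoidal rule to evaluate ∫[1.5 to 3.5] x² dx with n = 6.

f(x) = x²
a = 1.5, b = 3.5, n = 6
h = (b - a)/n = 0.333333

Trapezoidal rule: (h/2)[f(x₀) + 2f(x₁) + 2f(x₂) + ... + f(xₙ)]

x_0 = 1.5000, f(x_0) = 2.250000, coefficient = 1
x_1 = 1.8333, f(x_1) = 3.361111, coefficient = 2
x_2 = 2.1667, f(x_2) = 4.694444, coefficient = 2
x_3 = 2.5000, f(x_3) = 6.250000, coefficient = 2
x_4 = 2.8333, f(x_4) = 8.027778, coefficient = 2
x_5 = 3.1667, f(x_5) = 10.027778, coefficient = 2
x_6 = 3.5000, f(x_6) = 12.250000, coefficient = 1

I ≈ (0.333333/2) × 79.222222 = 13.203704
Exact value: 13.166667
Error: 0.037037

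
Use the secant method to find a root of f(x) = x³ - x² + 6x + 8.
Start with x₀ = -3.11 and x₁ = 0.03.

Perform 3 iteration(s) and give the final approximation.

f(x) = x³ - x² + 6x + 8
x₀ = -3.11, x₁ = 0.03

Secant formula: x_{n+1} = x_n - f(x_n)(x_n - x_{n-1})/(f(x_n) - f(x_{n-1}))

Iteration 1:
  f(-3.110000) = -50.412331
  f(0.030000) = 8.179127
  x_2 = 0.030000 - 8.179127×(0.030000 - (-3.110000))/(8.179127 - (-50.412331))
       = -0.408331
Iteration 2:
  f(0.030000) = 8.179127
  f(-0.408331) = 5.315196
  x_3 = -0.408331 - 5.315196×(-0.408331 - 0.030000)/(5.315196 - 8.179127)
       = -1.221834
Iteration 3:
  f(-0.408331) = 5.315196
  f(-1.221834) = -2.647931
  x_4 = -1.221834 - (-2.647931)×(-1.221834 - (-0.408331))/(-2.647931 - 5.315196)
       = -0.951325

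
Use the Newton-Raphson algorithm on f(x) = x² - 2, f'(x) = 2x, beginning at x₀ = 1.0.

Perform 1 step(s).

f(x) = x² - 2
f'(x) = 2x
x₀ = 1.0

Newton-Raphson formula: x_{n+1} = x_n - f(x_n)/f'(x_n)

Iteration 1:
  f(1.000000) = -1.000000
  f'(1.000000) = 2.000000
  x_1 = 1.000000 - (-1.000000)/2.000000 = 1.500000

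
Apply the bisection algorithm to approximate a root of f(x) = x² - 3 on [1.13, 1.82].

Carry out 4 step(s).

f(x) = x² - 3
Initial interval: [1.13, 1.82]

Iteration 1:
  c_1 = (1.130000 + 1.820000)/2 = 1.475000
  f(c_1) = f(1.475000) = -0.824375
  f(a) × f(c) ≥ 0, new interval: [1.475000, 1.820000]
Iteration 2:
  c_2 = (1.475000 + 1.820000)/2 = 1.647500
  f(c_2) = f(1.647500) = -0.285744
  f(a) × f(c) ≥ 0, new interval: [1.647500, 1.820000]
Iteration 3:
  c_3 = (1.647500 + 1.820000)/2 = 1.733750
  f(c_3) = f(1.733750) = 0.005889
  f(a) × f(c) < 0, new interval: [1.647500, 1.733750]
Iteration 4:
  c_4 = (1.647500 + 1.733750)/2 = 1.690625
  f(c_4) = f(1.690625) = -0.141787
  f(a) × f(c) ≥ 0, new interval: [1.690625, 1.733750]

After 4 iteration(s), the approximation is c_4 = 1.690625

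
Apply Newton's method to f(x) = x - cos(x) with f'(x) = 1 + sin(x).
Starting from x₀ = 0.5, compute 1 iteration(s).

f(x) = x - cos(x)
f'(x) = 1 + sin(x)
x₀ = 0.5

Newton-Raphson formula: x_{n+1} = x_n - f(x_n)/f'(x_n)

Iteration 1:
  f(0.500000) = -0.377583
  f'(0.500000) = 1.479426
  x_1 = 0.500000 - (-0.377583)/1.479426 = 0.755222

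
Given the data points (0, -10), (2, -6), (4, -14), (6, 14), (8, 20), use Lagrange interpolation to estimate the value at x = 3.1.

Lagrange interpolation formula:
P(x) = Σ yᵢ × Lᵢ(x)
where Lᵢ(x) = Π_{j≠i} (x - xⱼ)/(xᵢ - xⱼ)

L_0(3.1) = (3.1 - 2)/(0 - 2) × (3.1 - 4)/(0 - 4) × (3.1 - 6)/(0 - 6) × (3.1 - 8)/(0 - 8) = -0.036635
L_1(3.1) = (3.1 - 0)/(2 - 0) × (3.1 - 4)/(2 - 4) × (3.1 - 6)/(2 - 6) × (3.1 - 8)/(2 - 8) = 0.412978
L_2(3.1) = (3.1 - 0)/(4 - 0) × (3.1 - 2)/(4 - 2) × (3.1 - 6)/(4 - 6) × (3.1 - 8)/(4 - 8) = 0.757127
L_3(3.1) = (3.1 - 0)/(6 - 0) × (3.1 - 2)/(6 - 2) × (3.1 - 4)/(6 - 4) × (3.1 - 8)/(6 - 8) = -0.156647
L_4(3.1) = (3.1 - 0)/(8 - 0) × (3.1 - 2)/(8 - 2) × (3.1 - 4)/(8 - 4) × (3.1 - 6)/(8 - 6) = 0.023177

P(3.1) = (-10)×L_0(3.1) + (-6)×L_1(3.1) + (-14)×L_2(3.1) + 14×L_3(3.1) + 20×L_4(3.1)
P(3.1) = -14.440798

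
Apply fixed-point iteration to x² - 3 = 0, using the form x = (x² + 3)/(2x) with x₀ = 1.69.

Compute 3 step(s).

Equation: x² - 3 = 0
Fixed-point form: x = (x² + 3)/(2x)
x₀ = 1.69

x_1 = g(1.690000) = 1.732574
x_2 = g(1.732574) = 1.732051
x_3 = g(1.732051) = 1.732051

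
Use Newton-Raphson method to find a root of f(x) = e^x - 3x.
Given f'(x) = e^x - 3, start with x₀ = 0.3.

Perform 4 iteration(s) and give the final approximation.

f(x) = e^x - 3x
f'(x) = e^x - 3
x₀ = 0.3

Newton-Raphson formula: x_{n+1} = x_n - f(x_n)/f'(x_n)

Iteration 1:
  f(0.300000) = 0.449859
  f'(0.300000) = -1.650141
  x_1 = 0.300000 - 0.449859/(-1.650141) = 0.572618
Iteration 2:
  f(0.572618) = 0.055048
  f'(0.572618) = -1.227097
  x_2 = 0.572618 - 0.055048/(-1.227097) = 0.617479
Iteration 3:
  f(0.617479) = 0.001811
  f'(0.617479) = -1.145753
  x_3 = 0.617479 - 0.001811/(-1.145753) = 0.619059
Iteration 4:
  f(0.619059) = 0.000002
  f'(0.619059) = -1.142820
  x_4 = 0.619059 - 0.000002/(-1.142820) = 0.619061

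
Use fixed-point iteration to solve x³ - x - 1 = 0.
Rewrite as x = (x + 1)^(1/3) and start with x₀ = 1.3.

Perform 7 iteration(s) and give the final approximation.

Equation: x³ - x - 1 = 0
Fixed-point form: x = (x + 1)^(1/3)
x₀ = 1.3

x_1 = g(1.300000) = 1.320006
x_2 = g(1.320006) = 1.323822
x_3 = g(1.323822) = 1.324548
x_4 = g(1.324548) = 1.324686
x_5 = g(1.324686) = 1.324712
x_6 = g(1.324712) = 1.324717
x_7 = g(1.324717) = 1.324718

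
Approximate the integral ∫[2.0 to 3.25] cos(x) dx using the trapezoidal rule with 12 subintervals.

f(x) = cos(x)
a = 2.0, b = 3.25, n = 12
h = (b - a)/n = 0.104167

Trapezoidal rule: (h/2)[f(x₀) + 2f(x₁) + 2f(x₂) + ... + f(xₙ)]

x_0 = 2.0000, f(x_0) = -0.416147, coefficient = 1
x_1 = 2.1042, f(x_1) = -0.508438, coefficient = 2
x_2 = 2.2083, f(x_2) = -0.595218, coefficient = 2
x_3 = 2.3125, f(x_3) = -0.675545, coefficient = 2
x_4 = 2.4167, f(x_4) = -0.748549, coefficient = 2
x_5 = 2.5208, f(x_5) = -0.813437, coefficient = 2
x_6 = 2.6250, f(x_6) = -0.869507, coefficient = 2
x_7 = 2.7292, f(x_7) = -0.916151, coefficient = 2
x_8 = 2.8333, f(x_8) = -0.952863, coefficient = 2
x_9 = 2.9375, f(x_9) = -0.979245, coefficient = 2
x_10 = 3.0417, f(x_10) = -0.995012, coefficient = 2
x_11 = 3.1458, f(x_11) = -0.999991, coefficient = 2
x_12 = 3.2500, f(x_12) = -0.994130, coefficient = 1

I ≈ (0.104167/2) × -19.518189 = -1.016572
Exact value: -1.017493
Error: 0.000920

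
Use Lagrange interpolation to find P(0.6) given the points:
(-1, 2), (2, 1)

Lagrange interpolation formula:
P(x) = Σ yᵢ × Lᵢ(x)
where Lᵢ(x) = Π_{j≠i} (x - xⱼ)/(xᵢ - xⱼ)

L_0(0.6) = (0.6 - 2)/(-1 - 2) = 0.466667
L_1(0.6) = (0.6 - (-1))/(2 - (-1)) = 0.533333

P(0.6) = 2×L_0(0.6) + 1×L_1(0.6)
P(0.6) = 1.466667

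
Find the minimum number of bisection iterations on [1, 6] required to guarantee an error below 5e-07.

We need (b-a)/2^n ≤ 5e-07
(6 - 1)/2^n ≤ 5e-07
5/2^n ≤ 5e-07
2^n ≥ 10000000
n ≥ log₂(10000000) = 23.25
n ≥ 24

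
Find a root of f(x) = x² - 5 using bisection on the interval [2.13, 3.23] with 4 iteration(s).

f(x) = x² - 5
Initial interval: [2.13, 3.23]

Iteration 1:
  c_1 = (2.130000 + 3.230000)/2 = 2.680000
  f(c_1) = f(2.680000) = 2.182400
  f(a) × f(c) < 0, new interval: [2.130000, 2.680000]
Iteration 2:
  c_2 = (2.130000 + 2.680000)/2 = 2.405000
  f(c_2) = f(2.405000) = 0.784025
  f(a) × f(c) < 0, new interval: [2.130000, 2.405000]
Iteration 3:
  c_3 = (2.130000 + 2.405000)/2 = 2.267500
  f(c_3) = f(2.267500) = 0.141556
  f(a) × f(c) < 0, new interval: [2.130000, 2.267500]
Iteration 4:
  c_4 = (2.130000 + 2.267500)/2 = 2.198750
  f(c_4) = f(2.198750) = -0.165498
  f(a) × f(c) ≥ 0, new interval: [2.198750, 2.267500]

After 4 iteration(s), the approximation is c_4 = 2.198750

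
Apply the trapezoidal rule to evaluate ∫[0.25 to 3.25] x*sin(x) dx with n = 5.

f(x) = x*sin(x)
a = 0.25, b = 3.25, n = 5
h = (b - a)/n = 0.600000

Trapezoidal rule: (h/2)[f(x₀) + 2f(x₁) + 2f(x₂) + ... + f(xₙ)]

x_0 = 0.2500, f(x_0) = 0.061851, coefficient = 1
x_1 = 0.8500, f(x_1) = 0.638588, coefficient = 2
x_2 = 1.4500, f(x_2) = 1.439434, coefficient = 2
x_3 = 2.0500, f(x_3) = 1.819093, coefficient = 2
x_4 = 2.6500, f(x_4) = 1.250881, coefficient = 2
x_5 = 3.2500, f(x_5) = -0.351634, coefficient = 1

I ≈ (0.600000/2) × 10.006209 = 3.001863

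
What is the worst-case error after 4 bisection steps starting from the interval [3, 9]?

Bisection error bound: |error| ≤ (b-a)/2^n
|error| ≤ (9 - 3)/2^4 = 6/2^4
|error| ≤ 0.3750000000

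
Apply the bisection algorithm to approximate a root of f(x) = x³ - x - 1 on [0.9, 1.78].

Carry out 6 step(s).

f(x) = x³ - x - 1
Initial interval: [0.9, 1.78]

Iteration 1:
  c_1 = (0.900000 + 1.780000)/2 = 1.340000
  f(c_1) = f(1.340000) = 0.066104
  f(a) × f(c) < 0, new interval: [0.900000, 1.340000]
Iteration 2:
  c_2 = (0.900000 + 1.340000)/2 = 1.120000
  f(c_2) = f(1.120000) = -0.715072
  f(a) × f(c) ≥ 0, new interval: [1.120000, 1.340000]
Iteration 3:
  c_3 = (1.120000 + 1.340000)/2 = 1.230000
  f(c_3) = f(1.230000) = -0.369133
  f(a) × f(c) ≥ 0, new interval: [1.230000, 1.340000]
Iteration 4:
  c_4 = (1.230000 + 1.340000)/2 = 1.285000
  f(c_4) = f(1.285000) = -0.163176
  f(a) × f(c) ≥ 0, new interval: [1.285000, 1.340000]
Iteration 5:
  c_5 = (1.285000 + 1.340000)/2 = 1.312500
  f(c_5) = f(1.312500) = -0.051514
  f(a) × f(c) ≥ 0, new interval: [1.312500, 1.340000]
Iteration 6:
  c_6 = (1.312500 + 1.340000)/2 = 1.326250
  f(c_6) = f(1.326250) = 0.006543
  f(a) × f(c) < 0, new interval: [1.312500, 1.326250]

After 6 iteration(s), the approximation is c_6 = 1.326250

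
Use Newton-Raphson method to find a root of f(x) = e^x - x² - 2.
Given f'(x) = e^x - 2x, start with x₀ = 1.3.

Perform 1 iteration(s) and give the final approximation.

f(x) = e^x - x² - 2
f'(x) = e^x - 2x
x₀ = 1.3

Newton-Raphson formula: x_{n+1} = x_n - f(x_n)/f'(x_n)

Iteration 1:
  f(1.300000) = -0.020703
  f'(1.300000) = 1.069297
  x_1 = 1.300000 - (-0.020703)/1.069297 = 1.319362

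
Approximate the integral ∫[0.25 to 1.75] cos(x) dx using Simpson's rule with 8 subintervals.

f(x) = cos(x)
a = 0.25, b = 1.75, n = 8
h = (b - a)/n = 0.187500

Simpson's rule: (h/3)[f(x₀) + 4f(x₁) + 2f(x₂) + ... + f(xₙ)]

x_0 = 0.2500, f(x_0) = 0.968912, coefficient = 1
x_1 = 0.4375, f(x_1) = 0.905814, coefficient = 4
x_2 = 0.6250, f(x_2) = 0.810963, coefficient = 2
x_3 = 0.8125, f(x_3) = 0.687686, coefficient = 4
x_4 = 1.0000, f(x_4) = 0.540302, coefficient = 2
x_5 = 1.1875, f(x_5) = 0.373980, coefficient = 4
x_6 = 1.3750, f(x_6) = 0.194548, coefficient = 2
x_7 = 1.5625, f(x_7) = 0.008296, coefficient = 4
x_8 = 1.7500, f(x_8) = -0.178246, coefficient = 1

I ≈ (0.187500/3) × 11.785393 = 0.736587
Exact value: 0.736582
Error: 0.000005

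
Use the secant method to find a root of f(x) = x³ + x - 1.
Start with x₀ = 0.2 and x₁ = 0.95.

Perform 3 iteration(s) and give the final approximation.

f(x) = x³ + x - 1
x₀ = 0.2, x₁ = 0.95

Secant formula: x_{n+1} = x_n - f(x_n)(x_n - x_{n-1})/(f(x_n) - f(x_{n-1}))

Iteration 1:
  f(0.200000) = -0.792000
  f(0.950000) = 0.807375
  x_2 = 0.950000 - 0.807375×(0.950000 - 0.200000)/(0.807375 - (-0.792000))
       = 0.571395
Iteration 2:
  f(0.950000) = 0.807375
  f(0.571395) = -0.242049
  x_3 = 0.571395 - (-0.242049)×(0.571395 - 0.950000)/(-0.242049 - 0.807375)
       = 0.658720
Iteration 3:
  f(0.571395) = -0.242049
  f(0.658720) = -0.055453
  x_4 = 0.658720 - (-0.055453)×(0.658720 - 0.571395)/(-0.055453 - (-0.242049))
       = 0.684672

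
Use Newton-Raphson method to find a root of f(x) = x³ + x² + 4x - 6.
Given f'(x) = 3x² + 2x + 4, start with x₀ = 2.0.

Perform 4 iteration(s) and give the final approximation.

f(x) = x³ + x² + 4x - 6
f'(x) = 3x² + 2x + 4
x₀ = 2.0

Newton-Raphson formula: x_{n+1} = x_n - f(x_n)/f'(x_n)

Iteration 1:
  f(2.000000) = 14.000000
  f'(2.000000) = 20.000000
  x_1 = 2.000000 - 14.000000/20.000000 = 1.300000
Iteration 2:
  f(1.300000) = 3.087000
  f'(1.300000) = 11.670000
  x_2 = 1.300000 - 3.087000/11.670000 = 1.035476
Iteration 3:
  f(1.035476) = 0.324359
  f'(1.035476) = 9.287580
  x_3 = 1.035476 - 0.324359/9.287580 = 1.000552
Iteration 4:
  f(1.000552) = 0.004966
  f'(1.000552) = 9.004414
  x_4 = 1.000552 - 0.004966/9.004414 = 1.000000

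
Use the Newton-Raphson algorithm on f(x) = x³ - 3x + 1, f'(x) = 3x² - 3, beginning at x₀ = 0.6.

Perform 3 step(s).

f(x) = x³ - 3x + 1
f'(x) = 3x² - 3
x₀ = 0.6

Newton-Raphson formula: x_{n+1} = x_n - f(x_n)/f'(x_n)

Iteration 1:
  f(0.600000) = -0.584000
  f'(0.600000) = -1.920000
  x_1 = 0.600000 - (-0.584000)/(-1.920000) = 0.295833
Iteration 2:
  f(0.295833) = 0.138391
  f'(0.295833) = -2.737448
  x_2 = 0.295833 - 0.138391/(-2.737448) = 0.346388
Iteration 3:
  f(0.346388) = 0.002397
  f'(0.346388) = -2.640046
  x_3 = 0.346388 - 0.002397/(-2.640046) = 0.347296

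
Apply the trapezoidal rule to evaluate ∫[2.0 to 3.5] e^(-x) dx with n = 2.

f(x) = e^(-x)
a = 2.0, b = 3.5, n = 2
h = (b - a)/n = 0.750000

Trapezoidal rule: (h/2)[f(x₀) + 2f(x₁) + 2f(x₂) + ... + f(xₙ)]

x_0 = 2.0000, f(x_0) = 0.135335, coefficient = 1
x_1 = 2.7500, f(x_1) = 0.063928, coefficient = 2
x_2 = 3.5000, f(x_2) = 0.030197, coefficient = 1

I ≈ (0.750000/2) × 0.293388 = 0.110021
Exact value: 0.105138
Error: 0.004883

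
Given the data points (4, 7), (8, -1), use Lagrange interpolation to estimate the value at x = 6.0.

Lagrange interpolation formula:
P(x) = Σ yᵢ × Lᵢ(x)
where Lᵢ(x) = Π_{j≠i} (x - xⱼ)/(xᵢ - xⱼ)

L_0(6.0) = (6.0 - 8)/(4 - 8) = 0.500000
L_1(6.0) = (6.0 - 4)/(8 - 4) = 0.500000

P(6.0) = 7×L_0(6.0) + (-1)×L_1(6.0)
P(6.0) = 3.000000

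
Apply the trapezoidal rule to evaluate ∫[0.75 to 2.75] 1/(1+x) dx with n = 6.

f(x) = 1/(1+x)
a = 0.75, b = 2.75, n = 6
h = (b - a)/n = 0.333333

Trapezoidal rule: (h/2)[f(x₀) + 2f(x₁) + 2f(x₂) + ... + f(xₙ)]

x_0 = 0.7500, f(x_0) = 0.571429, coefficient = 1
x_1 = 1.0833, f(x_1) = 0.480000, coefficient = 2
x_2 = 1.4167, f(x_2) = 0.413793, coefficient = 2
x_3 = 1.7500, f(x_3) = 0.363636, coefficient = 2
x_4 = 2.0833, f(x_4) = 0.324324, coefficient = 2
x_5 = 2.4167, f(x_5) = 0.292683, coefficient = 2
x_6 = 2.7500, f(x_6) = 0.266667, coefficient = 1

I ≈ (0.333333/2) × 4.586969 = 0.764495
Exact value: 0.762140
Error: 0.002355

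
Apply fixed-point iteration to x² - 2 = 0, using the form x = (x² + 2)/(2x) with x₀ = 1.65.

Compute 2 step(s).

Equation: x² - 2 = 0
Fixed-point form: x = (x² + 2)/(2x)
x₀ = 1.65

x_1 = g(1.650000) = 1.431061
x_2 = g(1.431061) = 1.414313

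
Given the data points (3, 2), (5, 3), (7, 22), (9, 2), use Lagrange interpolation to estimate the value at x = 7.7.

Lagrange interpolation formula:
P(x) = Σ yᵢ × Lᵢ(x)
where Lᵢ(x) = Π_{j≠i} (x - xⱼ)/(xᵢ - xⱼ)

L_0(7.7) = (7.7 - 5)/(3 - 5) × (7.7 - 7)/(3 - 7) × (7.7 - 9)/(3 - 9) = 0.051188
L_1(7.7) = (7.7 - 3)/(5 - 3) × (7.7 - 7)/(5 - 7) × (7.7 - 9)/(5 - 9) = -0.267313
L_2(7.7) = (7.7 - 3)/(7 - 3) × (7.7 - 5)/(7 - 5) × (7.7 - 9)/(7 - 9) = 1.031062
L_3(7.7) = (7.7 - 3)/(9 - 3) × (7.7 - 5)/(9 - 5) × (7.7 - 7)/(9 - 7) = 0.185063

P(7.7) = 2×L_0(7.7) + 3×L_1(7.7) + 22×L_2(7.7) + 2×L_3(7.7)
P(7.7) = 22.353938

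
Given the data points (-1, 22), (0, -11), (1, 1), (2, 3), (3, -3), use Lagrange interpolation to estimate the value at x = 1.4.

Lagrange interpolation formula:
P(x) = Σ yᵢ × Lᵢ(x)
where Lᵢ(x) = Π_{j≠i} (x - xⱼ)/(xᵢ - xⱼ)

L_0(1.4) = (1.4 - 0)/(-1 - 0) × (1.4 - 1)/(-1 - 1) × (1.4 - 2)/(-1 - 2) × (1.4 - 3)/(-1 - 3) = 0.022400
L_1(1.4) = (1.4 - (-1))/(0 - (-1)) × (1.4 - 1)/(0 - 1) × (1.4 - 2)/(0 - 2) × (1.4 - 3)/(0 - 3) = -0.153600
L_2(1.4) = (1.4 - (-1))/(1 - (-1)) × (1.4 - 0)/(1 - 0) × (1.4 - 2)/(1 - 2) × (1.4 - 3)/(1 - 3) = 0.806400
L_3(1.4) = (1.4 - (-1))/(2 - (-1)) × (1.4 - 0)/(2 - 0) × (1.4 - 1)/(2 - 1) × (1.4 - 3)/(2 - 3) = 0.358400
L_4(1.4) = (1.4 - (-1))/(3 - (-1)) × (1.4 - 0)/(3 - 0) × (1.4 - 1)/(3 - 1) × (1.4 - 2)/(3 - 2) = -0.033600

P(1.4) = 22×L_0(1.4) + (-11)×L_1(1.4) + 1×L_2(1.4) + 3×L_3(1.4) + (-3)×L_4(1.4)
P(1.4) = 4.164800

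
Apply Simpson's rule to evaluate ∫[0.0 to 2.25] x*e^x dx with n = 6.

f(x) = x*e^x
a = 0.0, b = 2.25, n = 6
h = (b - a)/n = 0.375000

Simpson's rule: (h/3)[f(x₀) + 4f(x₁) + 2f(x₂) + ... + f(xₙ)]

x_0 = 0.0000, f(x_0) = 0.000000, coefficient = 1
x_1 = 0.3750, f(x_1) = 0.545622, coefficient = 4
x_2 = 0.7500, f(x_2) = 1.587750, coefficient = 2
x_3 = 1.1250, f(x_3) = 3.465244, coefficient = 4
x_4 = 1.5000, f(x_4) = 6.722534, coefficient = 2
x_5 = 1.8750, f(x_5) = 12.226536, coefficient = 4
x_6 = 2.2500, f(x_6) = 21.347406, coefficient = 1

I ≈ (0.375000/3) × 102.917579 = 12.864697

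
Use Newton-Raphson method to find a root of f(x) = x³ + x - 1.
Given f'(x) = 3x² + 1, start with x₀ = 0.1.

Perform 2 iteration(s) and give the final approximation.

f(x) = x³ + x - 1
f'(x) = 3x² + 1
x₀ = 0.1

Newton-Raphson formula: x_{n+1} = x_n - f(x_n)/f'(x_n)

Iteration 1:
  f(0.100000) = -0.899000
  f'(0.100000) = 1.030000
  x_1 = 0.100000 - (-0.899000)/1.030000 = 0.972816
Iteration 2:
  f(0.972816) = 0.893459
  f'(0.972816) = 3.839110
  x_2 = 0.972816 - 0.893459/3.839110 = 0.740090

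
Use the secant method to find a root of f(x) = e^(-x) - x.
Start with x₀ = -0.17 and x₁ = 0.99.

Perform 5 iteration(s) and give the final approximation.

f(x) = e^(-x) - x
x₀ = -0.17, x₁ = 0.99

Secant formula: x_{n+1} = x_n - f(x_n)(x_n - x_{n-1})/(f(x_n) - f(x_{n-1}))

Iteration 1:
  f(-0.170000) = 1.355305
  f(0.990000) = -0.618423
  x_2 = 0.990000 - (-0.618423)×(0.990000 - (-0.170000))/(-0.618423 - 1.355305)
       = 0.626540
Iteration 2:
  f(0.990000) = -0.618423
  f(0.626540) = -0.092102
  x_3 = 0.626540 - (-0.092102)×(0.626540 - 0.990000)/(-0.092102 - (-0.618423))
       = 0.562937
Iteration 3:
  f(0.626540) = -0.092102
  f(0.562937) = 0.006597
  x_4 = 0.562937 - 0.006597×(0.562937 - 0.626540)/(0.006597 - (-0.092102))
       = 0.567188
Iteration 4:
  f(0.562937) = 0.006597
  f(0.567188) = -0.000070
  x_5 = 0.567188 - (-0.000070)×(0.567188 - 0.562937)/(-0.000070 - 0.006597)
       = 0.567143
Iteration 5:
  f(0.567188) = -0.000070
  f(0.567143) = 0.000000
  x_6 = 0.567143 - 0.000000×(0.567143 - 0.567188)/(0.000000 - (-0.000070))
       = 0.567143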